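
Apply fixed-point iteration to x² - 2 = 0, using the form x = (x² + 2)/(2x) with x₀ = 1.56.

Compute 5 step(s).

Equation: x² - 2 = 0
Fixed-point form: x = (x² + 2)/(2x)
x₀ = 1.56

x_1 = g(1.560000) = 1.421026
x_2 = g(1.421026) = 1.414230
x_3 = g(1.414230) = 1.414214
x_4 = g(1.414214) = 1.414214
x_5 = g(1.414214) = 1.414214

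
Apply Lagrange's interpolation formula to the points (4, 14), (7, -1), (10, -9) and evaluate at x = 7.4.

Lagrange interpolation formula:
P(x) = Σ yᵢ × Lᵢ(x)
where Lᵢ(x) = Π_{j≠i} (x - xⱼ)/(xᵢ - xⱼ)

L_0(7.4) = (7.4 - 7)/(4 - 7) × (7.4 - 10)/(4 - 10) = -0.057778
L_1(7.4) = (7.4 - 4)/(7 - 4) × (7.4 - 10)/(7 - 10) = 0.982222
L_2(7.4) = (7.4 - 4)/(10 - 4) × (7.4 - 7)/(10 - 7) = 0.075556

P(7.4) = 14×L_0(7.4) + (-1)×L_1(7.4) + (-9)×L_2(7.4)
P(7.4) = -2.471111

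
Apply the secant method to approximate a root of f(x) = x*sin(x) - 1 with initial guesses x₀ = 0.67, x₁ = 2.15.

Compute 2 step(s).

f(x) = x*sin(x) - 1
x₀ = 0.67, x₁ = 2.15

Secant formula: x_{n+1} = x_n - f(x_n)(x_n - x_{n-1})/(f(x_n) - f(x_{n-1}))

Iteration 1:
  f(0.670000) = -0.583939
  f(2.150000) = 0.799332
  x_2 = 2.150000 - 0.799332×(2.150000 - 0.670000)/(0.799332 - (-0.583939))
       = 1.294773
Iteration 2:
  f(2.150000) = 0.799332
  f(1.294773) = 0.245761
  x_3 = 1.294773 - 0.245761×(1.294773 - 2.150000)/(0.245761 - 0.799332)
       = 0.915089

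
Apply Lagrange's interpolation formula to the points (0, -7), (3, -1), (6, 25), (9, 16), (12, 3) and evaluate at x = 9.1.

Lagrange interpolation formula:
P(x) = Σ yᵢ × Lᵢ(x)
where Lᵢ(x) = Π_{j≠i} (x - xⱼ)/(xᵢ - xⱼ)

L_0(9.1) = (9.1 - 3)/(0 - 3) × (9.1 - 6)/(0 - 6) × (9.1 - 9)/(0 - 9) × (9.1 - 12)/(0 - 12) = -0.002821
L_1(9.1) = (9.1 - 0)/(3 - 0) × (9.1 - 6)/(3 - 6) × (9.1 - 9)/(3 - 9) × (9.1 - 12)/(3 - 12) = 0.016833
L_2(9.1) = (9.1 - 0)/(6 - 0) × (9.1 - 3)/(6 - 3) × (9.1 - 9)/(6 - 9) × (9.1 - 12)/(6 - 12) = -0.049685
L_3(9.1) = (9.1 - 0)/(9 - 0) × (9.1 - 3)/(9 - 3) × (9.1 - 6)/(9 - 6) × (9.1 - 12)/(9 - 12) = 1.026821
L_4(9.1) = (9.1 - 0)/(12 - 0) × (9.1 - 3)/(12 - 3) × (9.1 - 6)/(12 - 6) × (9.1 - 9)/(12 - 9) = 0.008852

P(9.1) = (-7)×L_0(9.1) + (-1)×L_1(9.1) + 25×L_2(9.1) + 16×L_3(9.1) + 3×L_4(9.1)
P(9.1) = 15.216480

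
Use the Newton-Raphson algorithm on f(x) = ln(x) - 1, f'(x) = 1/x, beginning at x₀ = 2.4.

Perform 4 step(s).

f(x) = ln(x) - 1
f'(x) = 1/x
x₀ = 2.4

Newton-Raphson formula: x_{n+1} = x_n - f(x_n)/f'(x_n)

Iteration 1:
  f(2.400000) = -0.124531
  f'(2.400000) = 0.416667
  x_1 = 2.400000 - (-0.124531)/0.416667 = 2.698875
Iteration 2:
  f(2.698875) = -0.007165
  f'(2.698875) = 0.370525
  x_2 = 2.698875 - (-0.007165)/0.370525 = 2.718212
Iteration 3:
  f(2.718212) = -0.000026
  f'(2.718212) = 0.367889
  x_3 = 2.718212 - (-0.000026)/0.367889 = 2.718282
Iteration 4:
  f(2.718282) = 0.000000
  f'(2.718282) = 0.367879
  x_4 = 2.718282 - 0.000000/0.367879 = 2.718282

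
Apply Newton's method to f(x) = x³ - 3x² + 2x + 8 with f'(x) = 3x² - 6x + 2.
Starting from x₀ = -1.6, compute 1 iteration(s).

f(x) = x³ - 3x² + 2x + 8
f'(x) = 3x² - 6x + 2
x₀ = -1.6

Newton-Raphson formula: x_{n+1} = x_n - f(x_n)/f'(x_n)

Iteration 1:
  f(-1.600000) = -6.976000
  f'(-1.600000) = 19.280000
  x_1 = -1.600000 - (-6.976000)/19.280000 = -1.238174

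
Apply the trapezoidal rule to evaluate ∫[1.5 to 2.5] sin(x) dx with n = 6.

f(x) = sin(x)
a = 1.5, b = 2.5, n = 6
h = (b - a)/n = 0.166667

Trapezoidal rule: (h/2)[f(x₀) + 2f(x₁) + 2f(x₂) + ... + f(xₙ)]

x_0 = 1.5000, f(x_0) = 0.997495, coefficient = 1
x_1 = 1.6667, f(x_1) = 0.995408, coefficient = 2
x_2 = 1.8333, f(x_2) = 0.965735, coefficient = 2
x_3 = 2.0000, f(x_3) = 0.909297, coefficient = 2
x_4 = 2.1667, f(x_4) = 0.827660, coefficient = 2
x_5 = 2.3333, f(x_5) = 0.723086, coefficient = 2
x_6 = 2.5000, f(x_6) = 0.598472, coefficient = 1

I ≈ (0.166667/2) × 10.438340 = 0.869862
Exact value: 0.871881
Error: 0.002019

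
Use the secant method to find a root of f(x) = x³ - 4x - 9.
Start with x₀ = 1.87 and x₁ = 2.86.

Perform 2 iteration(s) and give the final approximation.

f(x) = x³ - 4x - 9
x₀ = 1.87, x₁ = 2.86

Secant formula: x_{n+1} = x_n - f(x_n)(x_n - x_{n-1})/(f(x_n) - f(x_{n-1}))

Iteration 1:
  f(1.870000) = -9.940797
  f(2.860000) = 2.953656
  x_2 = 2.860000 - 2.953656×(2.860000 - 1.870000)/(2.953656 - (-9.940797))
       = 2.633227
Iteration 2:
  f(2.860000) = 2.953656
  f(2.633227) = -1.274424
  x_3 = 2.633227 - (-1.274424)×(2.633227 - 2.860000)/(-1.274424 - 2.953656)
       = 2.701580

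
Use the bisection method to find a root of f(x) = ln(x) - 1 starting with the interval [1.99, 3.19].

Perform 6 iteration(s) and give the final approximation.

f(x) = ln(x) - 1
Initial interval: [1.99, 3.19]

Iteration 1:
  c_1 = (1.990000 + 3.190000)/2 = 2.590000
  f(c_1) = f(2.590000) = -0.048342
  f(a) × f(c) ≥ 0, new interval: [2.590000, 3.190000]
Iteration 2:
  c_2 = (2.590000 + 3.190000)/2 = 2.890000
  f(c_2) = f(2.890000) = 0.061257
  f(a) × f(c) < 0, new interval: [2.590000, 2.890000]
Iteration 3:
  c_3 = (2.590000 + 2.890000)/2 = 2.740000
  f(c_3) = f(2.740000) = 0.007958
  f(a) × f(c) < 0, new interval: [2.590000, 2.740000]
Iteration 4:
  c_4 = (2.590000 + 2.740000)/2 = 2.665000
  f(c_4) = f(2.665000) = -0.019796
  f(a) × f(c) ≥ 0, new interval: [2.665000, 2.740000]
Iteration 5:
  c_5 = (2.665000 + 2.740000)/2 = 2.702500
  f(c_5) = f(2.702500) = -0.005823
  f(a) × f(c) ≥ 0, new interval: [2.702500, 2.740000]
Iteration 6:
  c_6 = (2.702500 + 2.740000)/2 = 2.721250
  f(c_6) = f(2.721250) = 0.001091
  f(a) × f(c) < 0, new interval: [2.702500, 2.721250]

After 6 iteration(s), the approximation is c_6 = 2.721250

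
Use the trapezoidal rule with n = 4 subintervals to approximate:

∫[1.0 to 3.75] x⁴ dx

f(x) = x⁴
a = 1.0, b = 3.75, n = 4
h = (b - a)/n = 0.687500

Trapezoidal rule: (h/2)[f(x₀) + 2f(x₁) + 2f(x₂) + ... + f(xₙ)]

x_0 = 1.0000, f(x_0) = 1.000000, coefficient = 1
x_1 = 1.6875, f(x_1) = 8.109146, coefficient = 2
x_2 = 2.3750, f(x_2) = 31.816650, coefficient = 2
x_3 = 3.0625, f(x_3) = 87.963882, coefficient = 2
x_4 = 3.7500, f(x_4) = 197.753906, coefficient = 1

I ≈ (0.687500/2) × 454.533264 = 156.245810
Exact value: 148.115430
Error: 8.130380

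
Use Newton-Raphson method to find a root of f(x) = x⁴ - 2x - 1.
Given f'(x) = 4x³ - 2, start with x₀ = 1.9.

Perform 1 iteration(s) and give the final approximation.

f(x) = x⁴ - 2x - 1
f'(x) = 4x³ - 2
x₀ = 1.9

Newton-Raphson formula: x_{n+1} = x_n - f(x_n)/f'(x_n)

Iteration 1:
  f(1.900000) = 8.232100
  f'(1.900000) = 25.436000
  x_1 = 1.900000 - 8.232100/25.436000 = 1.576360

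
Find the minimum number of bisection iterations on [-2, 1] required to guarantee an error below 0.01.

We need (b-a)/2^n ≤ 0.01
(1 - (-2))/2^n ≤ 0.01
3/2^n ≤ 0.01
2^n ≥ 300
n ≥ log₂(300) = 8.23
n ≥ 9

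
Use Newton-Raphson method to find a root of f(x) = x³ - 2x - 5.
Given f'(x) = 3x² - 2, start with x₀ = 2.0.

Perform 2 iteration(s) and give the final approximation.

f(x) = x³ - 2x - 5
f'(x) = 3x² - 2
x₀ = 2.0

Newton-Raphson formula: x_{n+1} = x_n - f(x_n)/f'(x_n)

Iteration 1:
  f(2.000000) = -1.000000
  f'(2.000000) = 10.000000
  x_1 = 2.000000 - (-1.000000)/10.000000 = 2.100000
Iteration 2:
  f(2.100000) = 0.061000
  f'(2.100000) = 11.230000
  x_2 = 2.100000 - 0.061000/11.230000 = 2.094568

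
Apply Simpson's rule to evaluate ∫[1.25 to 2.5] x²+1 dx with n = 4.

f(x) = x²+1
a = 1.25, b = 2.5, n = 4
h = (b - a)/n = 0.312500

Simpson's rule: (h/3)[f(x₀) + 4f(x₁) + 2f(x₂) + ... + f(xₙ)]

x_0 = 1.2500, f(x_0) = 2.562500, coefficient = 1
x_1 = 1.5625, f(x_1) = 3.441406, coefficient = 4
x_2 = 1.8750, f(x_2) = 4.515625, coefficient = 2
x_3 = 2.1875, f(x_3) = 5.785156, coefficient = 4
x_4 = 2.5000, f(x_4) = 7.250000, coefficient = 1

I ≈ (0.312500/3) × 55.750000 = 5.807292
Exact value: 5.807292
Error: 0.000000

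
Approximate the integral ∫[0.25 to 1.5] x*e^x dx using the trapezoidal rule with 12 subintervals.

f(x) = x*e^x
a = 0.25, b = 1.5, n = 12
h = (b - a)/n = 0.104167

Trapezoidal rule: (h/2)[f(x₀) + 2f(x₁) + 2f(x₂) + ... + f(xₙ)]

x_0 = 0.2500, f(x_0) = 0.321006, coefficient = 1
x_1 = 0.3542, f(x_1) = 0.504685, coefficient = 2
x_2 = 0.4583, f(x_2) = 0.724825, coefficient = 2
x_3 = 0.5625, f(x_3) = 0.987218, coefficient = 2
x_4 = 0.6667, f(x_4) = 1.298489, coefficient = 2
x_5 = 0.7708, f(x_5) = 1.666208, coefficient = 2
x_6 = 0.8750, f(x_6) = 2.099016, coefficient = 2
x_7 = 0.9792, f(x_7) = 2.606774, coefficient = 2
x_8 = 1.0833, f(x_8) = 3.200721, coefficient = 2
x_9 = 1.1875, f(x_9) = 3.893663, coefficient = 2
x_10 = 1.2917, f(x_10) = 4.700176, coefficient = 2
x_11 = 1.3958, f(x_11) = 5.636847, coefficient = 2
x_12 = 1.5000, f(x_12) = 6.722534, coefficient = 1

I ≈ (0.104167/2) × 61.680783 = 3.212541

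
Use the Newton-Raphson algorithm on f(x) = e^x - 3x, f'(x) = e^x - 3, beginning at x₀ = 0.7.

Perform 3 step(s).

f(x) = e^x - 3x
f'(x) = e^x - 3
x₀ = 0.7

Newton-Raphson formula: x_{n+1} = x_n - f(x_n)/f'(x_n)

Iteration 1:
  f(0.700000) = -0.086247
  f'(0.700000) = -0.986247
  x_1 = 0.700000 - (-0.086247)/(-0.986247) = 0.612550
Iteration 2:
  f(0.612550) = 0.007480
  f'(0.612550) = -1.154869
  x_2 = 0.612550 - 0.007480/(-1.154869) = 0.619027
Iteration 3:
  f(0.619027) = 0.000039
  f'(0.619027) = -1.142879
  x_3 = 0.619027 - 0.000039/(-1.142879) = 0.619061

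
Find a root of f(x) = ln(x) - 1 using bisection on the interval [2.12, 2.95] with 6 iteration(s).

f(x) = ln(x) - 1
Initial interval: [2.12, 2.95]

Iteration 1:
  c_1 = (2.120000 + 2.950000)/2 = 2.535000
  f(c_1) = f(2.535000) = -0.069806
  f(a) × f(c) ≥ 0, new interval: [2.535000, 2.950000]
Iteration 2:
  c_2 = (2.535000 + 2.950000)/2 = 2.742500
  f(c_2) = f(2.742500) = 0.008870
  f(a) × f(c) < 0, new interval: [2.535000, 2.742500]
Iteration 3:
  c_3 = (2.535000 + 2.742500)/2 = 2.638750
  f(c_3) = f(2.638750) = -0.029695
  f(a) × f(c) ≥ 0, new interval: [2.638750, 2.742500]
Iteration 4:
  c_4 = (2.638750 + 2.742500)/2 = 2.690625
  f(c_4) = f(2.690625) = -0.010226
  f(a) × f(c) ≥ 0, new interval: [2.690625, 2.742500]
Iteration 5:
  c_5 = (2.690625 + 2.742500)/2 = 2.716563
  f(c_5) = f(2.716563) = -0.000633
  f(a) × f(c) ≥ 0, new interval: [2.716563, 2.742500]
Iteration 6:
  c_6 = (2.716563 + 2.742500)/2 = 2.729531
  f(c_6) = f(2.729531) = 0.004130
  f(a) × f(c) < 0, new interval: [2.716563, 2.729531]

After 6 iteration(s), the approximation is c_6 = 2.729531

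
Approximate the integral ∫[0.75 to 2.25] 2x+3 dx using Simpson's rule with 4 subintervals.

f(x) = 2x+3
a = 0.75, b = 2.25, n = 4
h = (b - a)/n = 0.375000

Simpson's rule: (h/3)[f(x₀) + 4f(x₁) + 2f(x₂) + ... + f(xₙ)]

x_0 = 0.7500, f(x_0) = 4.500000, coefficient = 1
x_1 = 1.1250, f(x_1) = 5.250000, coefficient = 4
x_2 = 1.5000, f(x_2) = 6.000000, coefficient = 2
x_3 = 1.8750, f(x_3) = 6.750000, coefficient = 4
x_4 = 2.2500, f(x_4) = 7.500000, coefficient = 1

I ≈ (0.375000/3) × 72.000000 = 9.000000
Exact value: 9.000000
Error: 0.000000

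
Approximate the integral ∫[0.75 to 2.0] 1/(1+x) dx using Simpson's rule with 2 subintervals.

f(x) = 1/(1+x)
a = 0.75, b = 2.0, n = 2
h = (b - a)/n = 0.625000

Simpson's rule: (h/3)[f(x₀) + 4f(x₁) + 2f(x₂) + ... + f(xₙ)]

x_0 = 0.7500, f(x_0) = 0.571429, coefficient = 1
x_1 = 1.3750, f(x_1) = 0.421053, coefficient = 4
x_2 = 2.0000, f(x_2) = 0.333333, coefficient = 1

I ≈ (0.625000/3) × 2.588972 = 0.539369
Exact value: 0.538997
Error: 0.000373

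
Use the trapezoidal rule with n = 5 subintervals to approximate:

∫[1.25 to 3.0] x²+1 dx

f(x) = x²+1
a = 1.25, b = 3.0, n = 5
h = (b - a)/n = 0.350000

Trapezoidal rule: (h/2)[f(x₀) + 2f(x₁) + 2f(x₂) + ... + f(xₙ)]

x_0 = 1.2500, f(x_0) = 2.562500, coefficient = 1
x_1 = 1.6000, f(x_1) = 3.560000, coefficient = 2
x_2 = 1.9500, f(x_2) = 4.802500, coefficient = 2
x_3 = 2.3000, f(x_3) = 6.290000, coefficient = 2
x_4 = 2.6500, f(x_4) = 8.022500, coefficient = 2
x_5 = 3.0000, f(x_5) = 10.000000, coefficient = 1

I ≈ (0.350000/2) × 57.912500 = 10.134688
Exact value: 10.098958
Error: 0.035729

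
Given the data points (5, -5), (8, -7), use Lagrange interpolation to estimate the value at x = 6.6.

Lagrange interpolation formula:
P(x) = Σ yᵢ × Lᵢ(x)
where Lᵢ(x) = Π_{j≠i} (x - xⱼ)/(xᵢ - xⱼ)

L_0(6.6) = (6.6 - 8)/(5 - 8) = 0.466667
L_1(6.6) = (6.6 - 5)/(8 - 5) = 0.533333

P(6.6) = (-5)×L_0(6.6) + (-7)×L_1(6.6)
P(6.6) = -6.066667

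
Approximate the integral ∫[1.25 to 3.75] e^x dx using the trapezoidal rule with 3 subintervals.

f(x) = e^x
a = 1.25, b = 3.75, n = 3
h = (b - a)/n = 0.833333

Trapezoidal rule: (h/2)[f(x₀) + 2f(x₁) + 2f(x₂) + ... + f(xₙ)]

x_0 = 1.2500, f(x_0) = 3.490343, coefficient = 1
x_1 = 2.0833, f(x_1) = 8.031195, coefficient = 2
x_2 = 2.9167, f(x_2) = 18.479586, coefficient = 2
x_3 = 3.7500, f(x_3) = 42.521082, coefficient = 1

I ≈ (0.833333/2) × 99.032987 = 41.263745
Exact value: 39.030739
Error: 2.233006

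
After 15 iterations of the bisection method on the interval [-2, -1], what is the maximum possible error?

Bisection error bound: |error| ≤ (b-a)/2^n
|error| ≤ (-1 - (-2))/2^15 = 1/2^15
|error| ≤ 0.0000305176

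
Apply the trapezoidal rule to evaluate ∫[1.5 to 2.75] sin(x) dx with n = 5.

f(x) = sin(x)
a = 1.5, b = 2.75, n = 5
h = (b - a)/n = 0.250000

Trapezoidal rule: (h/2)[f(x₀) + 2f(x₁) + 2f(x₂) + ... + f(xₙ)]

x_0 = 1.5000, f(x_0) = 0.997495, coefficient = 1
x_1 = 1.7500, f(x_1) = 0.983986, coefficient = 2
x_2 = 2.0000, f(x_2) = 0.909297, coefficient = 2
x_3 = 2.2500, f(x_3) = 0.778073, coefficient = 2
x_4 = 2.5000, f(x_4) = 0.598472, coefficient = 2
x_5 = 2.7500, f(x_5) = 0.381661, coefficient = 1

I ≈ (0.250000/2) × 7.918813 = 0.989852
Exact value: 0.995040
Error: 0.005188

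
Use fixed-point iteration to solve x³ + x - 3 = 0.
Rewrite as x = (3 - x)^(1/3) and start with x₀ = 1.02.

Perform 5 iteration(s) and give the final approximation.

Equation: x³ + x - 3 = 0
Fixed-point form: x = (3 - x)^(1/3)
x₀ = 1.02

x_1 = g(1.020000) = 1.255707
x_2 = g(1.255707) = 1.203760
x_3 = g(1.203760) = 1.215593
x_4 = g(1.215593) = 1.212918
x_5 = g(1.212918) = 1.213523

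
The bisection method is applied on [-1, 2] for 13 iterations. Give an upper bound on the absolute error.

Bisection error bound: |error| ≤ (b-a)/2^n
|error| ≤ (2 - (-1))/2^13 = 3/2^13
|error| ≤ 0.0003662109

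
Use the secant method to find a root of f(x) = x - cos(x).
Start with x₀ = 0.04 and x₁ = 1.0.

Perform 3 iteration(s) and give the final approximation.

f(x) = x - cos(x)
x₀ = 0.04, x₁ = 1.0

Secant formula: x_{n+1} = x_n - f(x_n)(x_n - x_{n-1})/(f(x_n) - f(x_{n-1}))

Iteration 1:
  f(0.040000) = -0.959200
  f(1.000000) = 0.459698
  x_2 = 1.000000 - 0.459698×(1.000000 - 0.040000)/(0.459698 - (-0.959200))
       = 0.688977
Iteration 2:
  f(1.000000) = 0.459698
  f(0.688977) = -0.082920
  x_3 = 0.688977 - (-0.082920)×(0.688977 - 1.000000)/(-0.082920 - 0.459698)
       = 0.736506
Iteration 3:
  f(0.688977) = -0.082920
  f(0.736506) = -0.004314
  x_4 = 0.736506 - (-0.004314)×(0.736506 - 0.688977)/(-0.004314 - (-0.082920))
       = 0.739114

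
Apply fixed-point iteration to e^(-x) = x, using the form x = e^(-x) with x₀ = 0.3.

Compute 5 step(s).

Equation: e^(-x) = x
Fixed-point form: x = e^(-x)
x₀ = 0.3

x_1 = g(0.300000) = 0.740818
x_2 = g(0.740818) = 0.476724
x_3 = g(0.476724) = 0.620814
x_4 = g(0.620814) = 0.537507
x_5 = g(0.537507) = 0.584203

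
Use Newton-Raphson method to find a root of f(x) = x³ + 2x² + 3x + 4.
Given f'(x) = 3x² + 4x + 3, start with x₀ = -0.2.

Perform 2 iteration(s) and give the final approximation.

f(x) = x³ + 2x² + 3x + 4
f'(x) = 3x² + 4x + 3
x₀ = -0.2

Newton-Raphson formula: x_{n+1} = x_n - f(x_n)/f'(x_n)

Iteration 1:
  f(-0.200000) = 3.472000
  f'(-0.200000) = 2.320000
  x_1 = -0.200000 - 3.472000/2.320000 = -1.696552
Iteration 2:
  f(-1.696552) = -0.216244
  f'(-1.696552) = 4.848656
  x_2 = -1.696552 - (-0.216244)/4.848656 = -1.651953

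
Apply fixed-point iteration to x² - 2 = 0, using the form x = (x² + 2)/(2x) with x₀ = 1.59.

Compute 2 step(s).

Equation: x² - 2 = 0
Fixed-point form: x = (x² + 2)/(2x)
x₀ = 1.59

x_1 = g(1.590000) = 1.423931
x_2 = g(1.423931) = 1.414247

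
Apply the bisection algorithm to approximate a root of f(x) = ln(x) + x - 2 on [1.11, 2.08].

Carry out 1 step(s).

f(x) = ln(x) + x - 2
Initial interval: [1.11, 2.08]

Iteration 1:
  c_1 = (1.110000 + 2.080000)/2 = 1.595000
  f(c_1) = f(1.595000) = 0.061874
  f(a) × f(c) < 0, new interval: [1.110000, 1.595000]

After 1 iteration(s), the approximation is c_1 = 1.595000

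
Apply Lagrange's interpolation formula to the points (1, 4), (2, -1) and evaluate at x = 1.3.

Lagrange interpolation formula:
P(x) = Σ yᵢ × Lᵢ(x)
where Lᵢ(x) = Π_{j≠i} (x - xⱼ)/(xᵢ - xⱼ)

L_0(1.3) = (1.3 - 2)/(1 - 2) = 0.700000
L_1(1.3) = (1.3 - 1)/(2 - 1) = 0.300000

P(1.3) = 4×L_0(1.3) + (-1)×L_1(1.3)
P(1.3) = 2.500000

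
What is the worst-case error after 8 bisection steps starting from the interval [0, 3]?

Bisection error bound: |error| ≤ (b-a)/2^n
|error| ≤ (3 - 0)/2^8 = 3/2^8
|error| ≤ 0.0117187500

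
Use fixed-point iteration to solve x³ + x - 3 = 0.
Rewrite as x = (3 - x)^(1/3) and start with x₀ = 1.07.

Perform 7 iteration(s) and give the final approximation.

Equation: x³ + x - 3 = 0
Fixed-point form: x = (3 - x)^(1/3)
x₀ = 1.07

x_1 = g(1.070000) = 1.245047
x_2 = g(1.245047) = 1.206207
x_3 = g(1.206207) = 1.215041
x_4 = g(1.215041) = 1.213043
x_5 = g(1.213043) = 1.213495
x_6 = g(1.213495) = 1.213393
x_7 = g(1.213393) = 1.213416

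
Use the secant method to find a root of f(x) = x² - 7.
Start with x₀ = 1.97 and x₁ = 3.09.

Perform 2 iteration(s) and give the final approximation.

f(x) = x² - 7
x₀ = 1.97, x₁ = 3.09

Secant formula: x_{n+1} = x_n - f(x_n)(x_n - x_{n-1})/(f(x_n) - f(x_{n-1}))

Iteration 1:
  f(1.970000) = -3.119100
  f(3.090000) = 2.548100
  x_2 = 3.090000 - 2.548100×(3.090000 - 1.970000)/(2.548100 - (-3.119100))
       = 2.586423
Iteration 2:
  f(3.090000) = 2.548100
  f(2.586423) = -0.310416
  x_3 = 2.586423 - (-0.310416)×(2.586423 - 3.090000)/(-0.310416 - 2.548100)
       = 2.641108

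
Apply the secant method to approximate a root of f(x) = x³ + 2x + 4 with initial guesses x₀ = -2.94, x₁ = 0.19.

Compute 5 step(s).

f(x) = x³ + 2x + 4
x₀ = -2.94, x₁ = 0.19

Secant formula: x_{n+1} = x_n - f(x_n)(x_n - x_{n-1})/(f(x_n) - f(x_{n-1}))

Iteration 1:
  f(-2.940000) = -27.292184
  f(0.190000) = 4.386859
  x_2 = 0.190000 - 4.386859×(0.190000 - (-2.940000))/(4.386859 - (-27.292184))
       = -0.243437
Iteration 2:
  f(0.190000) = 4.386859
  f(-0.243437) = 3.498700
  x_3 = -0.243437 - 3.498700×(-0.243437 - 0.190000)/(3.498700 - 4.386859)
       = -1.950862
Iteration 3:
  f(-0.243437) = 3.498700
  f(-1.950862) = -7.326439
  x_4 = -1.950862 - (-7.326439)×(-1.950862 - (-0.243437))/(-7.326439 - 3.498700)
       = -0.795279
Iteration 4:
  f(-1.950862) = -7.326439
  f(-0.795279) = 1.906452
  x_5 = -0.795279 - 1.906452×(-0.795279 - (-1.950862))/(1.906452 - (-7.326439))
       = -1.033890
Iteration 5:
  f(-0.795279) = 1.906452
  f(-1.033890) = 0.827068
  x_6 = -1.033890 - 0.827068×(-1.033890 - (-0.795279))/(0.827068 - 1.906452)
       = -1.216722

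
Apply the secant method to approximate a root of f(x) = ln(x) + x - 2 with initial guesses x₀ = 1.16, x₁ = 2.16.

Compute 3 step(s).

f(x) = ln(x) + x - 2
x₀ = 1.16, x₁ = 2.16

Secant formula: x_{n+1} = x_n - f(x_n)(x_n - x_{n-1})/(f(x_n) - f(x_{n-1}))

Iteration 1:
  f(1.160000) = -0.691580
  f(2.160000) = 0.930108
  x_2 = 2.160000 - 0.930108×(2.160000 - 1.160000)/(0.930108 - (-0.691580))
       = 1.586457
Iteration 2:
  f(2.160000) = 0.930108
  f(1.586457) = 0.047960
  x_3 = 1.586457 - 0.047960×(1.586457 - 2.160000)/(0.047960 - 0.930108)
       = 1.555275
Iteration 3:
  f(1.586457) = 0.047960
  f(1.555275) = -0.003073
  x_4 = 1.555275 - (-0.003073)×(1.555275 - 1.586457)/(-0.003073 - 0.047960)
       = 1.557152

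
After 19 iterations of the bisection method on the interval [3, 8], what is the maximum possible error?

Bisection error bound: |error| ≤ (b-a)/2^n
|error| ≤ (8 - 3)/2^19 = 5/2^19
|error| ≤ 0.0000095367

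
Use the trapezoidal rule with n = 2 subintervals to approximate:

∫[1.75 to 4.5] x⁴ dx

f(x) = x⁴
a = 1.75, b = 4.5, n = 2
h = (b - a)/n = 1.375000

Trapezoidal rule: (h/2)[f(x₀) + 2f(x₁) + 2f(x₂) + ... + f(xₙ)]

x_0 = 1.7500, f(x_0) = 9.378906, coefficient = 1
x_1 = 3.1250, f(x_1) = 95.367432, coefficient = 2
x_2 = 4.5000, f(x_2) = 410.062500, coefficient = 1

I ≈ (1.375000/2) × 610.176270 = 419.496185
Exact value: 365.773633
Error: 53.722552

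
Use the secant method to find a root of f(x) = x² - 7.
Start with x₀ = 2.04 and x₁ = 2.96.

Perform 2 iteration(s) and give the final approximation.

f(x) = x² - 7
x₀ = 2.04, x₁ = 2.96

Secant formula: x_{n+1} = x_n - f(x_n)(x_n - x_{n-1})/(f(x_n) - f(x_{n-1}))

Iteration 1:
  f(2.040000) = -2.838400
  f(2.960000) = 1.761600
  x_2 = 2.960000 - 1.761600×(2.960000 - 2.040000)/(1.761600 - (-2.838400))
       = 2.607680
Iteration 2:
  f(2.960000) = 1.761600
  f(2.607680) = -0.200005
  x_3 = 2.607680 - (-0.200005)×(2.607680 - 2.960000)/(-0.200005 - 1.761600)
       = 2.643603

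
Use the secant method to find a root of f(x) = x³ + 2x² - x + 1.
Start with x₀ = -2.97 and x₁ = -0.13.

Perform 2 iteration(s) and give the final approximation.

f(x) = x³ + 2x² - x + 1
x₀ = -2.97, x₁ = -0.13

Secant formula: x_{n+1} = x_n - f(x_n)(x_n - x_{n-1})/(f(x_n) - f(x_{n-1}))

Iteration 1:
  f(-2.970000) = -4.586273
  f(-0.130000) = 1.161603
  x_2 = -0.130000 - 1.161603×(-0.130000 - (-2.970000))/(1.161603 - (-4.586273))
       = -0.703943
Iteration 2:
  f(-0.130000) = 1.161603
  f(-0.703943) = 2.346185
  x_3 = -0.703943 - 2.346185×(-0.703943 - (-0.130000))/(2.346185 - 1.161603)
       = 0.432809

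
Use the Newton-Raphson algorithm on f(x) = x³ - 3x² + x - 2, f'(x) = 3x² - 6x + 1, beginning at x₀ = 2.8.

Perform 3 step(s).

f(x) = x³ - 3x² + x - 2
f'(x) = 3x² - 6x + 1
x₀ = 2.8

Newton-Raphson formula: x_{n+1} = x_n - f(x_n)/f'(x_n)

Iteration 1:
  f(2.800000) = -0.768000
  f'(2.800000) = 7.720000
  x_1 = 2.800000 - (-0.768000)/7.720000 = 2.899482
Iteration 2:
  f(2.899482) = 0.054426
  f'(2.899482) = 8.824094
  x_2 = 2.899482 - 0.054426/8.824094 = 2.893314
Iteration 3:
  f(2.893314) = 0.000217
  f'(2.893314) = 8.753913
  x_3 = 2.893314 - 0.000217/8.753913 = 2.893289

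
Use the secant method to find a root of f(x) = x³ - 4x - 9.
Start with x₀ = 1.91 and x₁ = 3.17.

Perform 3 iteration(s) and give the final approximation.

f(x) = x³ - 4x - 9
x₀ = 1.91, x₁ = 3.17

Secant formula: x_{n+1} = x_n - f(x_n)(x_n - x_{n-1})/(f(x_n) - f(x_{n-1}))

Iteration 1:
  f(1.910000) = -9.672129
  f(3.170000) = 10.175013
  x_2 = 3.170000 - 10.175013×(3.170000 - 1.910000)/(10.175013 - (-9.672129))
       = 2.524037
Iteration 2:
  f(3.170000) = 10.175013
  f(2.524037) = -3.016105
  x_3 = 2.524037 - (-3.016105)×(2.524037 - 3.170000)/(-3.016105 - 10.175013)
       = 2.671734
Iteration 3:
  f(2.524037) = -3.016105
  f(2.671734) = -0.615658
  x_4 = 2.671734 - (-0.615658)×(2.671734 - 2.524037)/(-0.615658 - (-3.016105))
       = 2.709615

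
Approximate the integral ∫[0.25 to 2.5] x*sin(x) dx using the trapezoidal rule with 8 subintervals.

f(x) = x*sin(x)
a = 0.25, b = 2.5, n = 8
h = (b - a)/n = 0.281250

Trapezoidal rule: (h/2)[f(x₀) + 2f(x₁) + 2f(x₂) + ... + f(xₙ)]

x_0 = 0.2500, f(x_0) = 0.061851, coefficient = 1
x_1 = 0.5312, f(x_1) = 0.269137, coefficient = 2
x_2 = 0.8125, f(x_2) = 0.589882, coefficient = 2
x_3 = 1.0938, f(x_3) = 0.971638, coefficient = 2
x_4 = 1.3750, f(x_4) = 1.348728, coefficient = 2
x_5 = 1.6562, f(x_5) = 1.650206, coefficient = 2
x_6 = 1.9375, f(x_6) = 1.808684, coefficient = 2
x_7 = 2.2188, f(x_7) = 1.769055, coefficient = 2
x_8 = 2.5000, f(x_8) = 1.496180, coefficient = 1

I ≈ (0.281250/2) × 18.372693 = 2.583660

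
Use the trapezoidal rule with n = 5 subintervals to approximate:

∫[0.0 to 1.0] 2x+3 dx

f(x) = 2x+3
a = 0.0, b = 1.0, n = 5
h = (b - a)/n = 0.200000

Trapezoidal rule: (h/2)[f(x₀) + 2f(x₁) + 2f(x₂) + ... + f(xₙ)]

x_0 = 0.0000, f(x_0) = 3.000000, coefficient = 1
x_1 = 0.2000, f(x_1) = 3.400000, coefficient = 2
x_2 = 0.4000, f(x_2) = 3.800000, coefficient = 2
x_3 = 0.6000, f(x_3) = 4.200000, coefficient = 2
x_4 = 0.8000, f(x_4) = 4.600000, coefficient = 2
x_5 = 1.0000, f(x_5) = 5.000000, coefficient = 1

I ≈ (0.200000/2) × 40.000000 = 4.000000
Exact value: 4.000000
Error: 0.000000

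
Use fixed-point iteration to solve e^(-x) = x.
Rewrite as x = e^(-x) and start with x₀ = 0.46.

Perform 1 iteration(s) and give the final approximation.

Equation: e^(-x) = x
Fixed-point form: x = e^(-x)
x₀ = 0.46

x_1 = g(0.460000) = 0.631284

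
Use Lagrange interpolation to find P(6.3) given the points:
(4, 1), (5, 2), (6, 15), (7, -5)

Lagrange interpolation formula:
P(x) = Σ yᵢ × Lᵢ(x)
where Lᵢ(x) = Π_{j≠i} (x - xⱼ)/(xᵢ - xⱼ)

L_0(6.3) = (6.3 - 5)/(4 - 5) × (6.3 - 6)/(4 - 6) × (6.3 - 7)/(4 - 7) = 0.045500
L_1(6.3) = (6.3 - 4)/(5 - 4) × (6.3 - 6)/(5 - 6) × (6.3 - 7)/(5 - 7) = -0.241500
L_2(6.3) = (6.3 - 4)/(6 - 4) × (6.3 - 5)/(6 - 5) × (6.3 - 7)/(6 - 7) = 1.046500
L_3(6.3) = (6.3 - 4)/(7 - 4) × (6.3 - 5)/(7 - 5) × (6.3 - 6)/(7 - 6) = 0.149500

P(6.3) = 1×L_0(6.3) + 2×L_1(6.3) + 15×L_2(6.3) + (-5)×L_3(6.3)
P(6.3) = 14.512500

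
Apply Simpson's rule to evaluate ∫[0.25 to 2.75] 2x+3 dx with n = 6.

f(x) = 2x+3
a = 0.25, b = 2.75, n = 6
h = (b - a)/n = 0.416667

Simpson's rule: (h/3)[f(x₀) + 4f(x₁) + 2f(x₂) + ... + f(xₙ)]

x_0 = 0.2500, f(x_0) = 3.500000, coefficient = 1
x_1 = 0.6667, f(x_1) = 4.333333, coefficient = 4
x_2 = 1.0833, f(x_2) = 5.166667, coefficient = 2
x_3 = 1.5000, f(x_3) = 6.000000, coefficient = 4
x_4 = 1.9167, f(x_4) = 6.833333, coefficient = 2
x_5 = 2.3333, f(x_5) = 7.666667, coefficient = 4
x_6 = 2.7500, f(x_6) = 8.500000, coefficient = 1

I ≈ (0.416667/3) × 108.000000 = 15.000000
Exact value: 15.000000
Error: 0.000000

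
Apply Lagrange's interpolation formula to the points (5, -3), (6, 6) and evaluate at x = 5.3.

Lagrange interpolation formula:
P(x) = Σ yᵢ × Lᵢ(x)
where Lᵢ(x) = Π_{j≠i} (x - xⱼ)/(xᵢ - xⱼ)

L_0(5.3) = (5.3 - 6)/(5 - 6) = 0.700000
L_1(5.3) = (5.3 - 5)/(6 - 5) = 0.300000

P(5.3) = (-3)×L_0(5.3) + 6×L_1(5.3)
P(5.3) = -0.300000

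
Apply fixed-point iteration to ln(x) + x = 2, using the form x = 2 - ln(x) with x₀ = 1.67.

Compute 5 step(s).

Equation: ln(x) + x = 2
Fixed-point form: x = 2 - ln(x)
x₀ = 1.67

x_1 = g(1.670000) = 1.487176
x_2 = g(1.487176) = 1.603121
x_3 = g(1.603121) = 1.528048
x_4 = g(1.528048) = 1.576009
x_5 = g(1.576009) = 1.545104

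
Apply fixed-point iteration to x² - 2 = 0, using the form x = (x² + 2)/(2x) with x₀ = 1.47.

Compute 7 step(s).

Equation: x² - 2 = 0
Fixed-point form: x = (x² + 2)/(2x)
x₀ = 1.47

x_1 = g(1.470000) = 1.415272
x_2 = g(1.415272) = 1.414214
x_3 = g(1.414214) = 1.414214
x_4 = g(1.414214) = 1.414214
x_5 = g(1.414214) = 1.414214
x_6 = g(1.414214) = 1.414214
x_7 = g(1.414214) = 1.414214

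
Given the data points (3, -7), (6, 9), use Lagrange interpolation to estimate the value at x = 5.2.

Lagrange interpolation formula:
P(x) = Σ yᵢ × Lᵢ(x)
where Lᵢ(x) = Π_{j≠i} (x - xⱼ)/(xᵢ - xⱼ)

L_0(5.2) = (5.2 - 6)/(3 - 6) = 0.266667
L_1(5.2) = (5.2 - 3)/(6 - 3) = 0.733333

P(5.2) = (-7)×L_0(5.2) + 9×L_1(5.2)
P(5.2) = 4.733333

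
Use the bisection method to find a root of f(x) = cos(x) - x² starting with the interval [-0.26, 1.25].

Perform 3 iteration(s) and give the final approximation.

f(x) = cos(x) - x²
Initial interval: [-0.26, 1.25]

Iteration 1:
  c_1 = (-0.260000 + 1.250000)/2 = 0.495000
  f(c_1) = f(0.495000) = 0.634944
  f(a) × f(c) ≥ 0, new interval: [0.495000, 1.250000]
Iteration 2:
  c_2 = (0.495000 + 1.250000)/2 = 0.872500
  f(c_2) = f(0.872500) = -0.118343
  f(a) × f(c) < 0, new interval: [0.495000, 0.872500]
Iteration 3:
  c_3 = (0.495000 + 0.872500)/2 = 0.683750
  f(c_3) = f(0.683750) = 0.307695
  f(a) × f(c) ≥ 0, new interval: [0.683750, 0.872500]

After 3 iteration(s), the approximation is c_3 = 0.683750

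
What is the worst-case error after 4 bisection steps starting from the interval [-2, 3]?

Bisection error bound: |error| ≤ (b-a)/2^n
|error| ≤ (3 - (-2))/2^4 = 5/2^4
|error| ≤ 0.3125000000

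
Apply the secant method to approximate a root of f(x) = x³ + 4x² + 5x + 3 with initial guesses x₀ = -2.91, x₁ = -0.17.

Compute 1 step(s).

f(x) = x³ + 4x² + 5x + 3
x₀ = -2.91, x₁ = -0.17

Secant formula: x_{n+1} = x_n - f(x_n)(x_n - x_{n-1})/(f(x_n) - f(x_{n-1}))

Iteration 1:
  f(-2.910000) = -2.319771
  f(-0.170000) = 2.260687
  x_2 = -0.170000 - 2.260687×(-0.170000 - (-2.910000))/(2.260687 - (-2.319771))
       = -1.522328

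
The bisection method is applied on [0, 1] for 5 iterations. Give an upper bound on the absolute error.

Bisection error bound: |error| ≤ (b-a)/2^n
|error| ≤ (1 - 0)/2^5 = 1/2^5
|error| ≤ 0.0312500000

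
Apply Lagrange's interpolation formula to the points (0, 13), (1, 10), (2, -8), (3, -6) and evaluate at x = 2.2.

Lagrange interpolation formula:
P(x) = Σ yᵢ × Lᵢ(x)
where Lᵢ(x) = Π_{j≠i} (x - xⱼ)/(xᵢ - xⱼ)

L_0(2.2) = (2.2 - 1)/(0 - 1) × (2.2 - 2)/(0 - 2) × (2.2 - 3)/(0 - 3) = 0.032000
L_1(2.2) = (2.2 - 0)/(1 - 0) × (2.2 - 2)/(1 - 2) × (2.2 - 3)/(1 - 3) = -0.176000
L_2(2.2) = (2.2 - 0)/(2 - 0) × (2.2 - 1)/(2 - 1) × (2.2 - 3)/(2 - 3) = 1.056000
L_3(2.2) = (2.2 - 0)/(3 - 0) × (2.2 - 1)/(3 - 1) × (2.2 - 2)/(3 - 2) = 0.088000

P(2.2) = 13×L_0(2.2) + 10×L_1(2.2) + (-8)×L_2(2.2) + (-6)×L_3(2.2)
P(2.2) = -10.320000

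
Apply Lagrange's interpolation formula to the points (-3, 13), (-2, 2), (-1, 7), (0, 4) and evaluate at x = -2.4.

Lagrange interpolation formula:
P(x) = Σ yᵢ × Lᵢ(x)
where Lᵢ(x) = Π_{j≠i} (x - xⱼ)/(xᵢ - xⱼ)

L_0(-2.4) = (-2.4 - (-2))/(-3 - (-2)) × (-2.4 - (-1))/(-3 - (-1)) × (-2.4 - 0)/(-3 - 0) = 0.224000
L_1(-2.4) = (-2.4 - (-3))/(-2 - (-3)) × (-2.4 - (-1))/(-2 - (-1)) × (-2.4 - 0)/(-2 - 0) = 1.008000
L_2(-2.4) = (-2.4 - (-3))/(-1 - (-3)) × (-2.4 - (-2))/(-1 - (-2)) × (-2.4 - 0)/(-1 - 0) = -0.288000
L_3(-2.4) = (-2.4 - (-3))/(0 - (-3)) × (-2.4 - (-2))/(0 - (-2)) × (-2.4 - (-1))/(0 - (-1)) = 0.056000

P(-2.4) = 13×L_0(-2.4) + 2×L_1(-2.4) + 7×L_2(-2.4) + 4×L_3(-2.4)
P(-2.4) = 3.136000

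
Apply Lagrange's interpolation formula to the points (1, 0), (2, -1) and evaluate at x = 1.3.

Lagrange interpolation formula:
P(x) = Σ yᵢ × Lᵢ(x)
where Lᵢ(x) = Π_{j≠i} (x - xⱼ)/(xᵢ - xⱼ)

L_0(1.3) = (1.3 - 2)/(1 - 2) = 0.700000
L_1(1.3) = (1.3 - 1)/(2 - 1) = 0.300000

P(1.3) = 0×L_0(1.3) + (-1)×L_1(1.3)
P(1.3) = -0.300000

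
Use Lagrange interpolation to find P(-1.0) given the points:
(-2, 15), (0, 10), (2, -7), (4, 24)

Lagrange interpolation formula:
P(x) = Σ yᵢ × Lᵢ(x)
where Lᵢ(x) = Π_{j≠i} (x - xⱼ)/(xᵢ - xⱼ)

L_0(-1.0) = (-1.0 - 0)/(-2 - 0) × (-1.0 - 2)/(-2 - 2) × (-1.0 - 4)/(-2 - 4) = 0.312500
L_1(-1.0) = (-1.0 - (-2))/(0 - (-2)) × (-1.0 - 2)/(0 - 2) × (-1.0 - 4)/(0 - 4) = 0.937500
L_2(-1.0) = (-1.0 - (-2))/(2 - (-2)) × (-1.0 - 0)/(2 - 0) × (-1.0 - 4)/(2 - 4) = -0.312500
L_3(-1.0) = (-1.0 - (-2))/(4 - (-2)) × (-1.0 - 0)/(4 - 0) × (-1.0 - 2)/(4 - 2) = 0.062500

P(-1.0) = 15×L_0(-1.0) + 10×L_1(-1.0) + (-7)×L_2(-1.0) + 24×L_3(-1.0)
P(-1.0) = 17.750000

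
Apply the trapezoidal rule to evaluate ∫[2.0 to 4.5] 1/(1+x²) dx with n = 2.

f(x) = 1/(1+x²)
a = 2.0, b = 4.5, n = 2
h = (b - a)/n = 1.250000

Trapezoidal rule: (h/2)[f(x₀) + 2f(x₁) + 2f(x₂) + ... + f(xₙ)]

x_0 = 2.0000, f(x_0) = 0.200000, coefficient = 1
x_1 = 3.2500, f(x_1) = 0.086486, coefficient = 2
x_2 = 4.5000, f(x_2) = 0.047059, coefficient = 1

I ≈ (1.250000/2) × 0.420032 = 0.262520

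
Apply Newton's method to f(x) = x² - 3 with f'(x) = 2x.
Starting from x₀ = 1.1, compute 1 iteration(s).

f(x) = x² - 3
f'(x) = 2x
x₀ = 1.1

Newton-Raphson formula: x_{n+1} = x_n - f(x_n)/f'(x_n)

Iteration 1:
  f(1.100000) = -1.790000
  f'(1.100000) = 2.200000
  x_1 = 1.100000 - (-1.790000)/2.200000 = 1.913636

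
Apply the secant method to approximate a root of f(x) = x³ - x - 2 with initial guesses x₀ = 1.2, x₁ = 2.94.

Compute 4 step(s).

f(x) = x³ - x - 2
x₀ = 1.2, x₁ = 2.94

Secant formula: x_{n+1} = x_n - f(x_n)(x_n - x_{n-1})/(f(x_n) - f(x_{n-1}))

Iteration 1:
  f(1.200000) = -1.472000
  f(2.940000) = 20.472184
  x_2 = 2.940000 - 20.472184×(2.940000 - 1.200000)/(20.472184 - (-1.472000))
       = 1.316718
Iteration 2:
  f(2.940000) = 20.472184
  f(1.316718) = -1.033863
  x_3 = 1.316718 - (-1.033863)×(1.316718 - 2.940000)/(-1.033863 - 20.472184)
       = 1.394754
Iteration 3:
  f(1.316718) = -1.033863
  f(1.394754) = -0.681484
  x_4 = 1.394754 - (-0.681484)×(1.394754 - 1.316718)/(-0.681484 - (-1.033863))
       = 1.545672
Iteration 4:
  f(1.394754) = -0.681484
  f(1.545672) = 0.147099
  x_5 = 1.545672 - 0.147099×(1.545672 - 1.394754)/(0.147099 - (-0.681484))
       = 1.518880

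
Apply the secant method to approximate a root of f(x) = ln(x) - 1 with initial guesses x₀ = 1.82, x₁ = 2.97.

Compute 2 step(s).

f(x) = ln(x) - 1
x₀ = 1.82, x₁ = 2.97

Secant formula: x_{n+1} = x_n - f(x_n)(x_n - x_{n-1})/(f(x_n) - f(x_{n-1}))

Iteration 1:
  f(1.820000) = -0.401163
  f(2.970000) = 0.088562
  x_2 = 2.970000 - 0.088562×(2.970000 - 1.820000)/(0.088562 - (-0.401163))
       = 2.762034
Iteration 2:
  f(2.970000) = 0.088562
  f(2.762034) = 0.015967
  x_3 = 2.762034 - 0.015967×(2.762034 - 2.970000)/(0.015967 - 0.088562)
       = 2.716291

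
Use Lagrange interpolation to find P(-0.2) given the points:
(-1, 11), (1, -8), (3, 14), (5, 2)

Lagrange interpolation formula:
P(x) = Σ yᵢ × Lᵢ(x)
where Lᵢ(x) = Π_{j≠i} (x - xⱼ)/(xᵢ - xⱼ)

L_0(-0.2) = (-0.2 - 1)/(-1 - 1) × (-0.2 - 3)/(-1 - 3) × (-0.2 - 5)/(-1 - 5) = 0.416000
L_1(-0.2) = (-0.2 - (-1))/(1 - (-1)) × (-0.2 - 3)/(1 - 3) × (-0.2 - 5)/(1 - 5) = 0.832000
L_2(-0.2) = (-0.2 - (-1))/(3 - (-1)) × (-0.2 - 1)/(3 - 1) × (-0.2 - 5)/(3 - 5) = -0.312000
L_3(-0.2) = (-0.2 - (-1))/(5 - (-1)) × (-0.2 - 1)/(5 - 1) × (-0.2 - 3)/(5 - 3) = 0.064000

P(-0.2) = 11×L_0(-0.2) + (-8)×L_1(-0.2) + 14×L_2(-0.2) + 2×L_3(-0.2)
P(-0.2) = -6.320000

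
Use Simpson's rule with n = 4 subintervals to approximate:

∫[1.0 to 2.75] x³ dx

f(x) = x³
a = 1.0, b = 2.75, n = 4
h = (b - a)/n = 0.437500

Simpson's rule: (h/3)[f(x₀) + 4f(x₁) + 2f(x₂) + ... + f(xₙ)]

x_0 = 1.0000, f(x_0) = 1.000000, coefficient = 1
x_1 = 1.4375, f(x_1) = 2.970459, coefficient = 4
x_2 = 1.8750, f(x_2) = 6.591797, coefficient = 2
x_3 = 2.3125, f(x_3) = 12.366455, coefficient = 4
x_4 = 2.7500, f(x_4) = 20.796875, coefficient = 1

I ≈ (0.437500/3) × 96.328125 = 14.047852
Exact value: 14.047852
Error: 0.000000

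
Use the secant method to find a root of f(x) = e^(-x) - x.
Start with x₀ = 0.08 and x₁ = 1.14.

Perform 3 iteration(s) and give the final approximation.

f(x) = e^(-x) - x
x₀ = 0.08, x₁ = 1.14

Secant formula: x_{n+1} = x_n - f(x_n)(x_n - x_{n-1})/(f(x_n) - f(x_{n-1}))

Iteration 1:
  f(0.080000) = 0.843116
  f(1.140000) = -0.820181
  x_2 = 1.140000 - (-0.820181)×(1.140000 - 0.080000)/(-0.820181 - 0.843116)
       = 0.617308
Iteration 2:
  f(1.140000) = -0.820181
  f(0.617308) = -0.077914
  x_3 = 0.617308 - (-0.077914)×(0.617308 - 1.140000)/(-0.077914 - (-0.820181))
       = 0.562443
Iteration 3:
  f(0.617308) = -0.077914
  f(0.562443) = 0.007373
  x_4 = 0.562443 - 0.007373×(0.562443 - 0.617308)/(0.007373 - (-0.077914))
       = 0.567186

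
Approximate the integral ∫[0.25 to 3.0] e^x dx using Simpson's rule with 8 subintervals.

f(x) = e^x
a = 0.25, b = 3.0, n = 8
h = (b - a)/n = 0.343750

Simpson's rule: (h/3)[f(x₀) + 4f(x₁) + 2f(x₂) + ... + f(xₙ)]

x_0 = 0.2500, f(x_0) = 1.284025, coefficient = 1
x_1 = 0.5938, f(x_1) = 1.810766, coefficient = 4
x_2 = 0.9375, f(x_2) = 2.553589, coefficient = 2
x_3 = 1.2812, f(x_3) = 3.601138, coefficient = 4
x_4 = 1.6250, f(x_4) = 5.078419, coefficient = 2
x_5 = 1.9688, f(x_5) = 7.161719, coefficient = 4
x_6 = 2.3125, f(x_6) = 10.099642, coefficient = 2
x_7 = 2.6562, f(x_7) = 14.242778, coefficient = 4
x_8 = 3.0000, f(x_8) = 20.085537, coefficient = 1

I ≈ (0.343750/3) × 164.098470 = 18.802950
Exact value: 18.801512
Error: 0.001438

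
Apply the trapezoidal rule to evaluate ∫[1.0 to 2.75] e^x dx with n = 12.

f(x) = e^x
a = 1.0, b = 2.75, n = 12
h = (b - a)/n = 0.145833

Trapezoidal rule: (h/2)[f(x₀) + 2f(x₁) + 2f(x₂) + ... + f(xₙ)]

x_0 = 1.0000, f(x_0) = 2.718282, coefficient = 1
x_1 = 1.1458, f(x_1) = 3.145061, coefficient = 2
x_2 = 1.2917, f(x_2) = 3.638846, coefficient = 2
x_3 = 1.4375, f(x_3) = 4.210157, coefficient = 2
x_4 = 1.5833, f(x_4) = 4.871166, coefficient = 2
x_5 = 1.7292, f(x_5) = 5.635955, coefficient = 2
x_6 = 1.8750, f(x_6) = 6.520819, coefficient = 2
x_7 = 2.0208, f(x_7) = 7.544609, coefficient = 2
x_8 = 2.1667, f(x_8) = 8.729138, coefficient = 2
x_9 = 2.3125, f(x_9) = 10.099642, coefficient = 2
x_10 = 2.4583, f(x_10) = 11.685320, coefficient = 2
x_11 = 2.6042, f(x_11) = 13.519954, coefficient = 2
x_12 = 2.7500, f(x_12) = 15.642632, coefficient = 1

I ≈ (0.145833/2) × 177.562252 = 12.947248
Exact value: 12.924350
Error: 0.022897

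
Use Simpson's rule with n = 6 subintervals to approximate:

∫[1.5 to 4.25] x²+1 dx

f(x) = x²+1
a = 1.5, b = 4.25, n = 6
h = (b - a)/n = 0.458333

Simpson's rule: (h/3)[f(x₀) + 4f(x₁) + 2f(x₂) + ... + f(xₙ)]

x_0 = 1.5000, f(x_0) = 3.250000, coefficient = 1
x_1 = 1.9583, f(x_1) = 4.835069, coefficient = 4
x_2 = 2.4167, f(x_2) = 6.840278, coefficient = 2
x_3 = 2.8750, f(x_3) = 9.265625, coefficient = 4
x_4 = 3.3333, f(x_4) = 12.111111, coefficient = 2
x_5 = 3.7917, f(x_5) = 15.376736, coefficient = 4
x_6 = 4.2500, f(x_6) = 19.062500, coefficient = 1

I ≈ (0.458333/3) × 178.125000 = 27.213542
Exact value: 27.213542
Error: 0.000000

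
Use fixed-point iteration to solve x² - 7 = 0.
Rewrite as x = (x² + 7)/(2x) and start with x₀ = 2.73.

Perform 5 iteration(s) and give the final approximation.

Equation: x² - 7 = 0
Fixed-point form: x = (x² + 7)/(2x)
x₀ = 2.73

x_1 = g(2.730000) = 2.647051
x_2 = g(2.647051) = 2.645752
x_3 = g(2.645752) = 2.645751
x_4 = g(2.645751) = 2.645751
x_5 = g(2.645751) = 2.645751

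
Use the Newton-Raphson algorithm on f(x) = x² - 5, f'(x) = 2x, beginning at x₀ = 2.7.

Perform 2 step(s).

f(x) = x² - 5
f'(x) = 2x
x₀ = 2.7

Newton-Raphson formula: x_{n+1} = x_n - f(x_n)/f'(x_n)

Iteration 1:
  f(2.700000) = 2.290000
  f'(2.700000) = 5.400000
  x_1 = 2.700000 - 2.290000/5.400000 = 2.275926
Iteration 2:
  f(2.275926) = 0.179839
  f'(2.275926) = 4.551852
  x_2 = 2.275926 - 0.179839/4.551852 = 2.236417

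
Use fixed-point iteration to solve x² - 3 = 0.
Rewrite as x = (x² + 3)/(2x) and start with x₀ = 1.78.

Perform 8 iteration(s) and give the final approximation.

Equation: x² - 3 = 0
Fixed-point form: x = (x² + 3)/(2x)
x₀ = 1.78

x_1 = g(1.780000) = 1.732697
x_2 = g(1.732697) = 1.732051
x_3 = g(1.732051) = 1.732051
x_4 = g(1.732051) = 1.732051
x_5 = g(1.732051) = 1.732051
x_6 = g(1.732051) = 1.732051
x_7 = g(1.732051) = 1.732051
x_8 = g(1.732051) = 1.732051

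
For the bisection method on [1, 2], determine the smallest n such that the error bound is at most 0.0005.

We need (b-a)/2^n ≤ 0.0005
(2 - 1)/2^n ≤ 0.0005
1/2^n ≤ 0.0005
2^n ≥ 2000
n ≥ log₂(2000) = 10.97
n ≥ 11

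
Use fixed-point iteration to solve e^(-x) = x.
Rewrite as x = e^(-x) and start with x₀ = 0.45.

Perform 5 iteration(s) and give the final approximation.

Equation: e^(-x) = x
Fixed-point form: x = e^(-x)
x₀ = 0.45

x_1 = g(0.450000) = 0.637628
x_2 = g(0.637628) = 0.528545
x_3 = g(0.528545) = 0.589462
x_4 = g(0.589462) = 0.554625
x_5 = g(0.554625) = 0.574287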